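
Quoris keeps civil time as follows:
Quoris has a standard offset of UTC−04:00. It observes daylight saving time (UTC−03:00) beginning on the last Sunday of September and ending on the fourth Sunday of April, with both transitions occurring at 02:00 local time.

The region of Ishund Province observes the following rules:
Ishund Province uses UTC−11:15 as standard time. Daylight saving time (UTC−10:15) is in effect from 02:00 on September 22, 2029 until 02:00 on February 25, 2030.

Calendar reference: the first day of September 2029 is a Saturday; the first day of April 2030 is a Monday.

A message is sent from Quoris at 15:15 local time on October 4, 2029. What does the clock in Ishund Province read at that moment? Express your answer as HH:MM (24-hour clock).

1 September 2029 is a Saturday, so Sundays fall on 2, 9, 16, 23, 30; the last is September 30.
1 April 2030 is a Monday, so the first Sunday is April 7 and the fourth is April 28.
October 4, 2029 lies within the daylight-saving period (30 September 2029 – 28 April 2030), so Quoris is on daylight time, UTC−03:00.
15:15 Quoris + 3h = 18:15 UTC.
At the standard offset (UTC−11:15), 18:15 UTC − 11h15m = 07:00 Ishund Province standard time.
The standard-time date in Ishund Province, October 4, 2029, lies within the daylight-saving period (22 September 2029 – 25 February 2030), so Ishund Province is on daylight time, UTC−10:15.
18:15 UTC − 10h15m = 08:00 Ishund Province.

08:00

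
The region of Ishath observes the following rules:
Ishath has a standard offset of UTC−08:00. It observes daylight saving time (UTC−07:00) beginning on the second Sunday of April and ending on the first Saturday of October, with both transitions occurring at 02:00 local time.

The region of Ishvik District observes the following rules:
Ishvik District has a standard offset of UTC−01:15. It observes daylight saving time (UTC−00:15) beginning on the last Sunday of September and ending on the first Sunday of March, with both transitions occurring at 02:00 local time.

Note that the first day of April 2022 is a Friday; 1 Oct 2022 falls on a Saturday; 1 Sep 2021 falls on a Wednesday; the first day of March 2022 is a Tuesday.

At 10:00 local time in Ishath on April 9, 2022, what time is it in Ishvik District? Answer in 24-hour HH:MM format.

1 April 2022 is a Friday, so the first Sunday is April 3 and the second is April 10.
1 October 2022 is a Saturday, so the first Saturday is October 1.
April 9, 2022 is outside the daylight-saving period (10 April – 1 October), so Ishath is on standard time, UTC−08:00.
10:00 Ishath + 8h = 18:00 UTC.
1 September 2021 is a Wednesday, so Sundays fall on 5, 12, 19, 26; the last is September 26.
1 March 2022 is a Tuesday, so the first Sunday is March 6.
At the standard offset (UTC−01:15), 18:00 UTC − 1h15m = 16:45 Ishvik District standard time.
The standard-time date in Ishvik District, April 9, 2022, is outside the daylight-saving period (26 September 2021 – 6 March 2022), so Ishvik District is on standard time, UTC−01:15.
18:00 UTC − 1h15m = 16:45 Ishvik District.

16:45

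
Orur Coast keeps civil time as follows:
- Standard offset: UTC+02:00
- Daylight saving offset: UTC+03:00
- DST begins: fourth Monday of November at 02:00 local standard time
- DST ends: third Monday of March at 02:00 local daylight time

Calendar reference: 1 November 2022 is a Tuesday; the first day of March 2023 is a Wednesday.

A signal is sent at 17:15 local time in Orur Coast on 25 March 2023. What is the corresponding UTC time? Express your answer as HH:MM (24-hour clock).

1 November 2022 is a Tuesday, so the first Monday is November 7 and the fourth is November 28.
1 March 2023 is a Wednesday, so the first Monday is March 6 and the third is March 20.
25 March 2023 does not fall between 28 November 2022 and 20 March 2023, so daylight saving is not in effect and Orur Coast is at UTC+02:00.
17:15 local − 2h = 15:15 UTC.

15:15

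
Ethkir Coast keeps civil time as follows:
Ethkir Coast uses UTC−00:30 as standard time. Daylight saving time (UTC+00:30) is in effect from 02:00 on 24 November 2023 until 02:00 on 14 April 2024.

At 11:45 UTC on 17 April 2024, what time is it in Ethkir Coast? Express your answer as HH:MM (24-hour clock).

11:15

At the standard offset (UTC−00:30), 11:45 UTC − 0h30m = 11:15 Ethkir Coast standard time.
Daylight saving runs 24 November 2023 – 14 April 2024; the standard-time date in Ethkir Coast, 17 April 2024, is outside that window, so Ethkir Coast is on standard time at UTC−00:30.
11:45 UTC − 0h30m = 11:15 local.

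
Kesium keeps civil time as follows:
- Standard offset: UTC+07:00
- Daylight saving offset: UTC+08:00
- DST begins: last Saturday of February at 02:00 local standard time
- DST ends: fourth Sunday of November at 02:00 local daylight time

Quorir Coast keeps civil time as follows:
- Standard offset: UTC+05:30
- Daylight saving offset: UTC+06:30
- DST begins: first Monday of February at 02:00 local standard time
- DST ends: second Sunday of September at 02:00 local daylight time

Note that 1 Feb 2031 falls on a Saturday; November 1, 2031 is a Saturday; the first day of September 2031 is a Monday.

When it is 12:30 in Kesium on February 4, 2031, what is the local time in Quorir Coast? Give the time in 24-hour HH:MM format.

1 February 2031 is a Saturday, so Saturdays fall on 1, 8, 15, 22; the last is February 22.
1 November 2031 is a Saturday, so the first Sunday is November 2 and the fourth is November 23.
Daylight saving runs 22 February – 23 November; February 4, 2031 is outside that window, so Kesium is on standard time at UTC+07:00.
12:30 Kesium − 7h = 05:30 UTC.
1 February 2031 is a Saturday, so the first Monday is February 3.
1 September 2031 is a Monday, so the first Sunday is September 7 and the second is September 14.
At the standard offset (UTC+05:30), 05:30 UTC + 5h30m = 11:00 Quorir Coast standard time.
Daylight saving runs 3 February – 14 September; the standard-time date in Quorir Coast, February 4, 2031, is inside that window, so Quorir Coast is at UTC+06:30.
05:30 UTC + 6h30m = 12:00 Quorir Coast.

12:00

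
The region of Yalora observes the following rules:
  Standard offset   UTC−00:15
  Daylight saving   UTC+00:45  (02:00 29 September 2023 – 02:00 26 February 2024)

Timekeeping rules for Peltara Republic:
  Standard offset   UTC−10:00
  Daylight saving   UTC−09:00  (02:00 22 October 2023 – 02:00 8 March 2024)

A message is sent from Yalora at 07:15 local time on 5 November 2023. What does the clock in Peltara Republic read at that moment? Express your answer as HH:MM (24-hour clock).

Daylight saving runs 29 September 2023 – 26 February 2024; 5 November 2023 is inside that window, so Yalora is at UTC+00:45.
07:15 Yalora − 0h45m = 06:30 UTC.
At the standard offset (UTC−10:00), 06:30 UTC − 10h = 20:30 Peltara Republic standard time (rolling into the previous day, 4 November 2023).
The standard-time date in Peltara Republic, 4 November 2023, falls between 22 October 2023 and 8 March 2024, so daylight saving is in effect and Peltara Republic is at UTC−09:00.
06:30 UTC − 9h = 21:30 Peltara Republic (rolling into the previous day, 4 November 2023).

21:30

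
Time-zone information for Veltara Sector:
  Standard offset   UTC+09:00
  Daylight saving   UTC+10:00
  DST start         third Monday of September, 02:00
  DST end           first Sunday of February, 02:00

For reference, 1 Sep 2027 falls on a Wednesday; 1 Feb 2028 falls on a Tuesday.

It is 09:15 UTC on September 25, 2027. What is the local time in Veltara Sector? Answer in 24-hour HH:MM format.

1 September 2027 is a Wednesday, so the first Monday is September 6 and the third is September 20.
1 February 2028 is a Tuesday, so the first Sunday is February 6.
At the standard offset (UTC+09:00), 09:15 UTC + 9h = 18:15 Veltara Sector standard time.
Daylight saving runs 20 September 2027 – 6 February 2028; the standard-time date in Veltara Sector, September 25, 2027, is inside that window, so Veltara Sector is at UTC+10:00.
09:15 UTC + 10h = 19:15 local.

19:15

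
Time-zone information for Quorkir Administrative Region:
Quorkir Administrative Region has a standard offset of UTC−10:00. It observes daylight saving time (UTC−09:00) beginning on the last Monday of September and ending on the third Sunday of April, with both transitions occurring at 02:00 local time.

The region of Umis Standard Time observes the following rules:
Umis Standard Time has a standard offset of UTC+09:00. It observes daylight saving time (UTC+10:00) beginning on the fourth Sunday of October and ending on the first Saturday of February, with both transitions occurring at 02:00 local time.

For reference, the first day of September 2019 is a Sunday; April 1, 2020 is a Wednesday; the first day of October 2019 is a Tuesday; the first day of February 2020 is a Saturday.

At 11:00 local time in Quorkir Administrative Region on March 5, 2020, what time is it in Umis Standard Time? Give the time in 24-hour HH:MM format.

05:00

1 September 2019 is a Sunday, so Mondays fall on 2, 9, 16, 23, 30; the last is September 30.
1 April 2020 is a Wednesday, so the first Sunday is April 5 and the third is April 19.
March 5, 2020 falls between 30 September 2019 and 19 April 2020, so daylight saving is in effect and Quorkir Administrative Region is at UTC−09:00.
11:00 Quorkir Administrative Region + 9h = 20:00 UTC.
1 October 2019 is a Tuesday, so the first Sunday is October 6 and the fourth is October 27.
1 February 2020 is a Saturday, so the first Saturday is February 1.
At the standard offset (UTC+09:00), 20:00 UTC + 9h = 05:00 Umis Standard Time standard time (rolling into the next day, 6 March 2020).
Daylight saving runs 27 October 2019 – 1 February 2020; the standard-time date in Umis Standard Time, March 6, 2020, is outside that window, so Umis Standard Time is on standard time at UTC+09:00.
20:00 UTC + 9h = 05:00 Umis Standard Time (rolling into the next day, 6 March 2020).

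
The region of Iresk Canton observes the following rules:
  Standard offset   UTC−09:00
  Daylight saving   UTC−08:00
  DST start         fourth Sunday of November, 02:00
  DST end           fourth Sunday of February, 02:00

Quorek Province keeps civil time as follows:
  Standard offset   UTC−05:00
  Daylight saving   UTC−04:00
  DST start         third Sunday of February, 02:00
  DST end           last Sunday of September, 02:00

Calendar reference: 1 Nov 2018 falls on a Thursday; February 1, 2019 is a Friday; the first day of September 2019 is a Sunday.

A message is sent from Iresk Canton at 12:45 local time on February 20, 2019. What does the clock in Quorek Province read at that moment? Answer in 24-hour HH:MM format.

16:45

1 November 2018 is a Thursday, so the first Sunday is November 4 and the fourth is November 25.
1 February 2019 is a Friday, so the first Sunday is February 3 and the fourth is February 24.
February 20, 2019 lies within the daylight-saving period (25 November 2018 – 24 February 2019), so Iresk Canton is on daylight time, UTC−08:00.
12:45 Iresk Canton + 8h = 20:45 UTC.
1 February 2019 is a Friday, so the first Sunday is February 3 and the third is February 17.
1 September 2019 is a Sunday, so Sundays fall on 1, 8, 15, 22, 29; the last is September 29.
At the standard offset (UTC−05:00), 20:45 UTC − 5h = 15:45 Quorek Province standard time.
Daylight saving runs 17 February – 29 September; the standard-time date in Quorek Province, February 20, 2019, is inside that window, so Quorek Province is at UTC−04:00.
20:45 UTC − 4h = 16:45 Quorek Province.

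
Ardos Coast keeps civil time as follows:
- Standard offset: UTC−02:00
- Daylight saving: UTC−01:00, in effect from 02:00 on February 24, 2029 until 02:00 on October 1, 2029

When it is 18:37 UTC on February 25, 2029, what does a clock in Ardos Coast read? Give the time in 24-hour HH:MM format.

17:37

At the standard offset (UTC−02:00), 18:37 UTC − 2h = 16:37 Ardos Coast standard time.
Daylight saving runs 24 February – 1 October; the standard-time date in Ardos Coast, February 25, 2029, is inside that window, so Ardos Coast is at UTC−01:00.
18:37 UTC − 1h = 17:37 local.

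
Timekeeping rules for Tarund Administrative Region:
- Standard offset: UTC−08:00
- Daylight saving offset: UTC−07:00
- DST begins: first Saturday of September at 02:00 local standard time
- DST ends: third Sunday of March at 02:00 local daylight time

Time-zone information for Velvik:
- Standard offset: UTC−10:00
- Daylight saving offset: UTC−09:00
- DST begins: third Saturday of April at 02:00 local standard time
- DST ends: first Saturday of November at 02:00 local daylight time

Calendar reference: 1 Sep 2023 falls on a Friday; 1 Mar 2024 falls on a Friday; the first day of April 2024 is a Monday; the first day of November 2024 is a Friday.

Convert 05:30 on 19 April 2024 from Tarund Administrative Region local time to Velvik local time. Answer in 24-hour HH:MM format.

03:30

1 September 2023 is a Friday, so the first Saturday is September 2.
1 March 2024 is a Friday, so the first Sunday is March 3 and the third is March 17.
19 April 2024 is outside the daylight-saving period (2 September 2023 – 17 March 2024), so Tarund Administrative Region is on standard time, UTC−08:00.
05:30 Tarund Administrative Region + 8h = 13:30 UTC.
1 April 2024 is a Monday, so the first Saturday is April 6 and the third is April 20.
1 November 2024 is a Friday, so the first Saturday is November 2.
At the standard offset (UTC−10:00), 13:30 UTC − 10h = 03:30 Velvik standard time.
The standard-time date in Velvik, 19 April 2024, is outside the daylight-saving period (20 April – 2 November), so Velvik is on standard time, UTC−10:00.
13:30 UTC − 10h = 03:30 Velvik.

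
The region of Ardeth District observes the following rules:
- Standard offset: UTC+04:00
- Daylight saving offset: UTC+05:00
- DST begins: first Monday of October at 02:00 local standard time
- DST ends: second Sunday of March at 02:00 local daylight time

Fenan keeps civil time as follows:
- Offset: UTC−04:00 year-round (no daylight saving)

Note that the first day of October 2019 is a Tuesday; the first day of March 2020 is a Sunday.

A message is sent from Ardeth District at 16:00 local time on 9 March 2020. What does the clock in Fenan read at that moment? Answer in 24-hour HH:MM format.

1 October 2019 is a Tuesday, so the first Monday is October 7.
1 March 2020 is a Sunday, so the first Sunday is March 1 and the second is March 8.
9 March 2020 is outside the daylight-saving period (7 October 2019 – 8 March 2020), so Ardeth District is on standard time, UTC+04:00.
16:00 Ardeth District − 4h = 12:00 UTC.
Fenan stays on UTC−04:00 all year.
12:00 UTC − 4h = 08:00 Fenan.

08:00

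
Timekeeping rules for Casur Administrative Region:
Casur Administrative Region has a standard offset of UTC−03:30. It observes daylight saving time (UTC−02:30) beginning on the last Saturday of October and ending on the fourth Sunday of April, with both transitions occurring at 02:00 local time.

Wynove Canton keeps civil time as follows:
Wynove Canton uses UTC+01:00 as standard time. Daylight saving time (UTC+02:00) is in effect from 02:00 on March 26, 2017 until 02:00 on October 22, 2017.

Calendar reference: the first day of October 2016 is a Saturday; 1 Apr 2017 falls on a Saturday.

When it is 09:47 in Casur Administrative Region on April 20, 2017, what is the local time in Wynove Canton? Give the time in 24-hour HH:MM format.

14:17

1 October 2016 is a Saturday, so Saturdays fall on 1, 8, 15, 22, 29; the last is October 29.
1 April 2017 is a Saturday, so the first Sunday is April 2 and the fourth is April 23.
April 20, 2017 lies within the daylight-saving period (29 October 2016 – 23 April 2017), so Casur Administrative Region is on daylight time, UTC−02:30.
09:47 Casur Administrative Region + 2h30m = 12:17 UTC.
At the standard offset (UTC+01:00), 12:17 UTC + 1h = 13:17 Wynove Canton standard time.
The standard-time date in Wynove Canton, April 20, 2017, falls between 26 March and 22 October, so daylight saving is in effect and Wynove Canton is at UTC+02:00.
12:17 UTC + 2h = 14:17 Wynove Canton.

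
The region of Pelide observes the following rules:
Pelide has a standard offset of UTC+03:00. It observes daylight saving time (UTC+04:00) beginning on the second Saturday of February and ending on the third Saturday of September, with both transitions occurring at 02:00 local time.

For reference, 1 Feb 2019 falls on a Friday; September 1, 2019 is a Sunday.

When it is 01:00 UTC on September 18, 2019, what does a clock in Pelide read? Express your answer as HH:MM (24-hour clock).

05:00

1 February 2019 is a Friday, so the first Saturday is February 2 and the second is February 9.
1 September 2019 is a Sunday, so the first Saturday is September 7 and the third is September 21.
At the standard offset (UTC+03:00), 01:00 UTC + 3h = 04:00 Pelide standard time.
The standard-time date in Pelide, September 18, 2019, falls between 9 February and 21 September, so daylight saving is in effect and Pelide is at UTC+04:00.
01:00 UTC + 4h = 05:00 local.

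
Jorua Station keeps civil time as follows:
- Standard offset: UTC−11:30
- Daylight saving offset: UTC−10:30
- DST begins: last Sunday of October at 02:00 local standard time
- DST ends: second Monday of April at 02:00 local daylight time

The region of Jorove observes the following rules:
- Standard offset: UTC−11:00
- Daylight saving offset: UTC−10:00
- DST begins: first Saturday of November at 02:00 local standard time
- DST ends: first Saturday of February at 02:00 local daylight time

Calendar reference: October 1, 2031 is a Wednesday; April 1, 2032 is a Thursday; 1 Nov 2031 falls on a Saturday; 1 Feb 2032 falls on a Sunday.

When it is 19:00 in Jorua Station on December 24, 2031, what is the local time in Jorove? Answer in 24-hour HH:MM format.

19:30

1 October 2031 is a Wednesday, so Sundays fall on 5, 12, 19, 26; the last is October 26.
1 April 2032 is a Thursday, so the first Monday is April 5 and the second is April 12.
December 24, 2031 lies within the daylight-saving period (26 October 2031 – 12 April 2032), so Jorua Station is on daylight time, UTC−10:30.
19:00 Jorua Station + 10h30m = 05:30 UTC (rolling into the next day, 25 December 2031).
1 November 2031 is a Saturday, so the first Saturday is November 1.
1 February 2032 is a Sunday, so the first Saturday is February 7.
At the standard offset (UTC−11:00), 05:30 UTC − 11h = 18:30 Jorove standard time (rolling into the previous day, 24 December 2031).
Daylight saving runs 1 November 2031 – 7 February 2032; the standard-time date in Jorove, December 24, 2031, is inside that window, so Jorove is at UTC−10:00.
05:30 UTC − 10h = 19:30 Jorove (rolling into the previous day, 24 December 2031).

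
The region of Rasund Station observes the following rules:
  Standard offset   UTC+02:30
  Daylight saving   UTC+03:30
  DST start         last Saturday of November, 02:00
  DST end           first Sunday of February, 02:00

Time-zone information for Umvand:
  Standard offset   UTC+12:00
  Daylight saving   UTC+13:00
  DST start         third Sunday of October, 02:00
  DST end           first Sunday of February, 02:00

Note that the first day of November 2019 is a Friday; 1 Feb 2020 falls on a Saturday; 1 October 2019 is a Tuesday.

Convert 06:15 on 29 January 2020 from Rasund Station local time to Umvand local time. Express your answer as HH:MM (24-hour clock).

15:45

1 November 2019 is a Friday, so Saturdays fall on 2, 9, 16, 23, 30; the last is November 30.
1 February 2020 is a Saturday, so the first Sunday is February 2.
29 January 2020 falls between 30 November 2019 and 2 February 2020, so daylight saving is in effect and Rasund Station is at UTC+03:30.
06:15 Rasund Station − 3h30m = 02:45 UTC.
1 October 2019 is a Tuesday, so the first Sunday is October 6 and the third is October 20.
1 February 2020 is a Saturday, so the first Sunday is February 2.
At the standard offset (UTC+12:00), 02:45 UTC + 12h = 14:45 Umvand standard time.
The standard-time date in Umvand, 29 January 2020, lies within the daylight-saving period (20 October 2019 – 2 February 2020), so Umvand is on daylight time, UTC+13:00.
02:45 UTC + 13h = 15:45 Umvand.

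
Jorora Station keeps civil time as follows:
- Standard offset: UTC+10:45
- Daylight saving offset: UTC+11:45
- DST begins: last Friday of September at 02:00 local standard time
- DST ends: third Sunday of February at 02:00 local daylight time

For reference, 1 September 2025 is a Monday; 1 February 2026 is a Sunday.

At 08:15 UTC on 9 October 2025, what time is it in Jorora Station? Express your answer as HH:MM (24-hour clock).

1 September 2025 is a Monday, so Fridays fall on 5, 12, 19, 26; the last is September 26.
1 February 2026 is a Sunday, so the first Sunday is February 1 and the third is February 15.
At the standard offset (UTC+10:45), 08:15 UTC + 10h45m = 19:00 Jorora Station standard time.
Daylight saving runs 26 September 2025 – 15 February 2026; the standard-time date in Jorora Station, 9 October 2025, is inside that window, so Jorora Station is at UTC+11:45.
08:15 UTC + 11h45m = 20:00 local.

20:00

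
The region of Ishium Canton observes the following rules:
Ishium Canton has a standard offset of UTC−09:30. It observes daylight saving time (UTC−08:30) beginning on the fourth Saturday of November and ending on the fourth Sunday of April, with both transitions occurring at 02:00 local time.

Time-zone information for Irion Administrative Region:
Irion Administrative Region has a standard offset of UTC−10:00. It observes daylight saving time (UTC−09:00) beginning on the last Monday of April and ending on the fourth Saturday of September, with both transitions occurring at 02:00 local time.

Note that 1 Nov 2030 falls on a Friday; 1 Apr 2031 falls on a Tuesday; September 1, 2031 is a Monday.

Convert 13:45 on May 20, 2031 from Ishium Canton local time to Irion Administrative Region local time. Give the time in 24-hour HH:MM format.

1 November 2030 is a Friday, so the first Saturday is November 2 and the fourth is November 23.
1 April 2031 is a Tuesday, so the first Sunday is April 6 and the fourth is April 27.
May 20, 2031 does not fall between 23 November 2030 and 27 April 2031, so daylight saving is not in effect and Ishium Canton is at UTC−09:30.
13:45 Ishium Canton + 9h30m = 23:15 UTC.
1 April 2031 is a Tuesday, so Mondays fall on 7, 14, 21, 28; the last is April 28.
1 September 2031 is a Monday, so the first Saturday is September 6 and the fourth is September 27.
At the standard offset (UTC−10:00), 23:15 UTC − 10h = 13:15 Irion Administrative Region standard time.
The standard-time date in Irion Administrative Region, May 20, 2031, falls between 28 April and 27 September, so daylight saving is in effect and Irion Administrative Region is at UTC−09:00.
23:15 UTC − 9h = 14:15 Irion Administrative Region.

14:15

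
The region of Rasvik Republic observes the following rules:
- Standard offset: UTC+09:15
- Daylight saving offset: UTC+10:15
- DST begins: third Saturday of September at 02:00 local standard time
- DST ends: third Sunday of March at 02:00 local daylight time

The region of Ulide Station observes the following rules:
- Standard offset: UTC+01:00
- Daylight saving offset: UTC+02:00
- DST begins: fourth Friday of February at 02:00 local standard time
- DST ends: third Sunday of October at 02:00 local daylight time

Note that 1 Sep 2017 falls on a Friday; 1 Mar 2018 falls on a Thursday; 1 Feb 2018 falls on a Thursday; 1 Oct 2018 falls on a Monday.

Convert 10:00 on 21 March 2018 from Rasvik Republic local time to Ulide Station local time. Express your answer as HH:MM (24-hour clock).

1 September 2017 is a Friday, so the first Saturday is September 2 and the third is September 16.
1 March 2018 is a Thursday, so the first Sunday is March 4 and the third is March 18.
21 March 2018 does not fall between 16 September 2017 and 18 March 2018, so daylight saving is not in effect and Rasvik Republic is at UTC+09:15.
10:00 Rasvik Republic − 9h15m = 00:45 UTC.
1 February 2018 is a Thursday, so the first Friday is February 2 and the fourth is February 23.
1 October 2018 is a Monday, so the first Sunday is October 7 and the third is October 21.
At the standard offset (UTC+01:00), 00:45 UTC + 1h = 01:45 Ulide Station standard time.
Daylight saving runs 23 February – 21 October; the standard-time date in Ulide Station, 21 March 2018, is inside that window, so Ulide Station is at UTC+02:00.
00:45 UTC + 2h = 02:45 Ulide Station.

02:45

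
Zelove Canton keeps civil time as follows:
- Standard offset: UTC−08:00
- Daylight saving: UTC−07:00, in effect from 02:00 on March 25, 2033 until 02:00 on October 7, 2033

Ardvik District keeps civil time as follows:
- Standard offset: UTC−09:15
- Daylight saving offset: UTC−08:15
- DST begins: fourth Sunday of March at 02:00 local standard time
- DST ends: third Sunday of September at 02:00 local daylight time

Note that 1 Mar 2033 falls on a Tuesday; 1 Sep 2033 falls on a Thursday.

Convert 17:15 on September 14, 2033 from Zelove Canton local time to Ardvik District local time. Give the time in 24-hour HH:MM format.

16:00

Daylight saving runs 25 March – 7 October; September 14, 2033 is inside that window, so Zelove Canton is at UTC−07:00.
17:15 Zelove Canton + 7h = 00:15 UTC (rolling into the next day, 15 September 2033).
1 March 2033 is a Tuesday, so the first Sunday is March 6 and the fourth is March 27.
1 September 2033 is a Thursday, so the first Sunday is September 4 and the third is September 18.
At the standard offset (UTC−09:15), 00:15 UTC − 9h15m = 15:00 Ardvik District standard time (rolling into the previous day, 14 September 2033).
The standard-time date in Ardvik District, September 14, 2033, falls between 27 March and 18 September, so daylight saving is in effect and Ardvik District is at UTC−08:15.
00:15 UTC − 8h15m = 16:00 Ardvik District (rolling into the previous day, 14 September 2033).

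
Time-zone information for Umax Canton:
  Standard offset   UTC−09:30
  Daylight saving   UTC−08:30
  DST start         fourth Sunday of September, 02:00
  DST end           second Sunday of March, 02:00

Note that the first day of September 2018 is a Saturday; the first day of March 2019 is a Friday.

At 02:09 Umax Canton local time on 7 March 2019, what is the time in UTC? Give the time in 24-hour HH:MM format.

10:39

1 September 2018 is a Saturday, so the first Sunday is September 2 and the fourth is September 23.
1 March 2019 is a Friday, so the first Sunday is March 3 and the second is March 10.
7 March 2019 falls between 23 September 2018 and 10 March 2019, so daylight saving is in effect and Umax Canton is at UTC−08:30.
02:09 local + 8h30m = 10:39 UTC.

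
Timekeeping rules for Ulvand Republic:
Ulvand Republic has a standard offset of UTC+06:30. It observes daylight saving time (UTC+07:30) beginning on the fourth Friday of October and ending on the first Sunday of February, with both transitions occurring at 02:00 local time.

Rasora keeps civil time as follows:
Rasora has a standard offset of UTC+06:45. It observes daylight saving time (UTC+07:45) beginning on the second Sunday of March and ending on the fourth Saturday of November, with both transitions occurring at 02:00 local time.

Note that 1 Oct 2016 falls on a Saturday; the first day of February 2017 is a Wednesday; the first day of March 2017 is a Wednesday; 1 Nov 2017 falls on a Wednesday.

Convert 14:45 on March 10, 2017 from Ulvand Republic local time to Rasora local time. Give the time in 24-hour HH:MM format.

1 October 2016 is a Saturday, so the first Friday is October 7 and the fourth is October 28.
1 February 2017 is a Wednesday, so the first Sunday is February 5.
March 10, 2017 is outside the daylight-saving period (28 October 2016 – 5 February 2017), so Ulvand Republic is on standard time, UTC+06:30.
14:45 Ulvand Republic − 6h30m = 08:15 UTC.
1 March 2017 is a Wednesday, so the first Sunday is March 5 and the second is March 12.
1 November 2017 is a Wednesday, so the first Saturday is November 4 and the fourth is November 25.
At the standard offset (UTC+06:45), 08:15 UTC + 6h45m = 15:00 Rasora standard time.
The standard-time date in Rasora, March 10, 2017, does not fall between 12 March and 25 November, so daylight saving is not in effect and Rasora is at UTC+06:45.
08:15 UTC + 6h45m = 15:00 Rasora.

15:00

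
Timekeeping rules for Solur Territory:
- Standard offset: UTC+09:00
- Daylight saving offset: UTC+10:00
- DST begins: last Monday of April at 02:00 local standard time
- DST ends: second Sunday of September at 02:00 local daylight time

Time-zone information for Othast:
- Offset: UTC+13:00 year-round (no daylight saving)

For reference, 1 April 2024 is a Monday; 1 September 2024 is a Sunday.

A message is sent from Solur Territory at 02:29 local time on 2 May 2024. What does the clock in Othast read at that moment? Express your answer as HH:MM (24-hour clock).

05:29

1 April 2024 is a Monday, so Mondays fall on 1, 8, 15, 22, 29; the last is April 29.
1 September 2024 is a Sunday, so the first Sunday is September 1 and the second is September 8.
Daylight saving runs 29 April – 8 September; 2 May 2024 is inside that window, so Solur Territory is at UTC+10:00.
02:29 Solur Territory − 10h = 16:29 UTC (rolling into the previous day, 1 May 2024).
Othast stays on UTC+13:00 all year.
16:29 UTC + 13h = 05:29 Othast (rolling into the next day, 2 May 2024).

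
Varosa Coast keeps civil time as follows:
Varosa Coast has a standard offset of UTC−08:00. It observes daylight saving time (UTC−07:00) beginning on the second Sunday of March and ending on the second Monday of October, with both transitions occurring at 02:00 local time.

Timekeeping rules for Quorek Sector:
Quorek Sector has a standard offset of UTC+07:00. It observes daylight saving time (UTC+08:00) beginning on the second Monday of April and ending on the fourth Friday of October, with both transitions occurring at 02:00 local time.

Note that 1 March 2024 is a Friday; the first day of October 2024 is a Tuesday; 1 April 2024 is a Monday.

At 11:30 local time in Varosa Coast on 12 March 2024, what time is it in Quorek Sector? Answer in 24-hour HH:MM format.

1 March 2024 is a Friday, so the first Sunday is March 3 and the second is March 10.
1 October 2024 is a Tuesday, so the first Monday is October 7 and the second is October 14.
Daylight saving runs 10 March – 14 October; 12 March 2024 is inside that window, so Varosa Coast is at UTC−07:00.
11:30 Varosa Coast + 7h = 18:30 UTC.
1 April 2024 is a Monday, so the first Monday is April 1 and the second is April 8.
1 October 2024 is a Tuesday, so the first Friday is October 4 and the fourth is October 25.
At the standard offset (UTC+07:00), 18:30 UTC + 7h = 01:30 Quorek Sector standard time (rolling into the next day, 13 March 2024).
The standard-time date in Quorek Sector, 13 March 2024, is outside the daylight-saving period (8 April – 25 October), so Quorek Sector is on standard time, UTC+07:00.
18:30 UTC + 7h = 01:30 Quorek Sector (rolling into the next day, 13 March 2024).

01:30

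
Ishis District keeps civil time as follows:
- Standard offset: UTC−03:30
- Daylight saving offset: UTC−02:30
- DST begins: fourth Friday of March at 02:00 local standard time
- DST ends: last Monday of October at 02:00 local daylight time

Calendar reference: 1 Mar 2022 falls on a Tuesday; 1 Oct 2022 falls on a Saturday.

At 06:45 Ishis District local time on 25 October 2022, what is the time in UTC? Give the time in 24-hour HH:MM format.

09:15

1 March 2022 is a Tuesday, so the first Friday is March 4 and the fourth is March 25.
1 October 2022 is a Saturday, so Mondays fall on 3, 10, 17, 24, 31; the last is October 31.
25 October 2022 falls between 25 March and 31 October, so daylight saving is in effect and Ishis District is at UTC−02:30.
06:45 local + 2h30m = 09:15 UTC.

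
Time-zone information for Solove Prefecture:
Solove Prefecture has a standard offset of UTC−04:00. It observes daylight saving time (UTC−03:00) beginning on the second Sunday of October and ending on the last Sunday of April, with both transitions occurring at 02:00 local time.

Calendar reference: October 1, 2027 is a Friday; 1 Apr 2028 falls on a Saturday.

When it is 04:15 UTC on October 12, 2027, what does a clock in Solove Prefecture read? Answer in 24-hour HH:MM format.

1 October 2027 is a Friday, so the first Sunday is October 3 and the second is October 10.
1 April 2028 is a Saturday, so Sundays fall on 2, 9, 16, 23, 30; the last is April 30.
At the standard offset (UTC−04:00), 04:15 UTC − 4h = 00:15 Solove Prefecture standard time.
Daylight saving runs 10 October 2027 – 30 April 2028; the standard-time date in Solove Prefecture, October 12, 2027, is inside that window, so Solove Prefecture is at UTC−03:00.
04:15 UTC − 3h = 01:15 local.

01:15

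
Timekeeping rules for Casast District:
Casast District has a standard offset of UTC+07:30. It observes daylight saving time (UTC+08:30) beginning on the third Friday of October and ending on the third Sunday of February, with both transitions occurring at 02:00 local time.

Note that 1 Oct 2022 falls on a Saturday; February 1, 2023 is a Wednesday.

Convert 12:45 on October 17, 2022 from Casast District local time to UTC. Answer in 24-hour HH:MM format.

05:15

1 October 2022 is a Saturday, so the first Friday is October 7 and the third is October 21.
1 February 2023 is a Wednesday, so the first Sunday is February 5 and the third is February 19.
Daylight saving runs 21 October 2022 – 19 February 2023; October 17, 2022 is outside that window, so Casast District is on standard time at UTC+07:30.
12:45 local − 7h30m = 05:15 UTC.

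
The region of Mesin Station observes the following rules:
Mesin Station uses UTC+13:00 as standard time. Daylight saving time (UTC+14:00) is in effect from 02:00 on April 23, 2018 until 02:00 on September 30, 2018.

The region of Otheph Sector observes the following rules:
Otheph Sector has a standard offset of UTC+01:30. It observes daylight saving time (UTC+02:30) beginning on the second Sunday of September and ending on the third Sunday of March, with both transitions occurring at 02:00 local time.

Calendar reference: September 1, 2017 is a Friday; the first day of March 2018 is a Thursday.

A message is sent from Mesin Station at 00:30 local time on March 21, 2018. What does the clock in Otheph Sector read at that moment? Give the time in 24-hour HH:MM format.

March 21, 2018 does not fall between 23 April and 30 September, so daylight saving is not in effect and Mesin Station is at UTC+13:00.
00:30 Mesin Station − 13h = 11:30 UTC (rolling into the previous day, 20 March 2018).
1 September 2017 is a Friday, so the first Sunday is September 3 and the second is September 10.
1 March 2018 is a Thursday, so the first Sunday is March 4 and the third is March 18.
At the standard offset (UTC+01:30), 11:30 UTC + 1h30m = 13:00 Otheph Sector standard time.
The standard-time date in Otheph Sector, March 20, 2018, is outside the daylight-saving period (10 September 2017 – 18 March 2018), so Otheph Sector is on standard time, UTC+01:30.
11:30 UTC + 1h30m = 13:00 Otheph Sector.

13:00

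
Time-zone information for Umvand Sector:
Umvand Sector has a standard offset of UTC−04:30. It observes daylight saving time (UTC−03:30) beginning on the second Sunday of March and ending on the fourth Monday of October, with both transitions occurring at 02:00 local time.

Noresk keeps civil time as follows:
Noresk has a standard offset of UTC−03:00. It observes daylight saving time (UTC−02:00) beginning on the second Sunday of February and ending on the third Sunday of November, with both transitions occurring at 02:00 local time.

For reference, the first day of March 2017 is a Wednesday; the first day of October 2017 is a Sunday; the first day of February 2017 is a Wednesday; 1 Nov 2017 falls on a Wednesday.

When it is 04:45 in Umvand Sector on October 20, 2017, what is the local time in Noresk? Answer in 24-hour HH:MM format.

06:15

1 March 2017 is a Wednesday, so the first Sunday is March 5 and the second is March 12.
1 October 2017 is a Sunday, so the first Monday is October 2 and the fourth is October 23.
October 20, 2017 falls between 12 March and 23 October, so daylight saving is in effect and Umvand Sector is at UTC−03:30.
04:45 Umvand Sector + 3h30m = 08:15 UTC.
1 February 2017 is a Wednesday, so the first Sunday is February 5 and the second is February 12.
1 November 2017 is a Wednesday, so the first Sunday is November 5 and the third is November 19.
At the standard offset (UTC−03:00), 08:15 UTC − 3h = 05:15 Noresk standard time.
The standard-time date in Noresk, October 20, 2017, lies within the daylight-saving period (12 February – 19 November), so Noresk is on daylight time, UTC−02:00.
08:15 UTC − 2h = 06:15 Noresk.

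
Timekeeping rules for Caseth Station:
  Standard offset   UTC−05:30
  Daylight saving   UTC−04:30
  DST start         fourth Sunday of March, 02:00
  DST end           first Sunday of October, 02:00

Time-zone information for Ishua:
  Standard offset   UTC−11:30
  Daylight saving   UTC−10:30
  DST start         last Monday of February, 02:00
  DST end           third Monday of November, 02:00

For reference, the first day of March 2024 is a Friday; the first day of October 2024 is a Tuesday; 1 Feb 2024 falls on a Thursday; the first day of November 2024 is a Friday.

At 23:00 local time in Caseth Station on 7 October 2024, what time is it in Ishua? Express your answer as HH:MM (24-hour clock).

1 March 2024 is a Friday, so the first Sunday is March 3 and the fourth is March 24.
1 October 2024 is a Tuesday, so the first Sunday is October 6.
7 October 2024 does not fall between 24 March and 6 October, so daylight saving is not in effect and Caseth Station is at UTC−05:30.
23:00 Caseth Station + 5h30m = 04:30 UTC (rolling into the next day, 8 October 2024).
1 February 2024 is a Thursday, so Mondays fall on 5, 12, 19, 26; the last is February 26.
1 November 2024 is a Friday, so the first Monday is November 4 and the third is November 18.
At the standard offset (UTC−11:30), 04:30 UTC − 11h30m = 17:00 Ishua standard time (rolling into the previous day, 7 October 2024).
The standard-time date in Ishua, 7 October 2024, lies within the daylight-saving period (26 February – 18 November), so Ishua is on daylight time, UTC−10:30.
04:30 UTC − 10h30m = 18:00 Ishua (rolling into the previous day, 7 October 2024).

18:00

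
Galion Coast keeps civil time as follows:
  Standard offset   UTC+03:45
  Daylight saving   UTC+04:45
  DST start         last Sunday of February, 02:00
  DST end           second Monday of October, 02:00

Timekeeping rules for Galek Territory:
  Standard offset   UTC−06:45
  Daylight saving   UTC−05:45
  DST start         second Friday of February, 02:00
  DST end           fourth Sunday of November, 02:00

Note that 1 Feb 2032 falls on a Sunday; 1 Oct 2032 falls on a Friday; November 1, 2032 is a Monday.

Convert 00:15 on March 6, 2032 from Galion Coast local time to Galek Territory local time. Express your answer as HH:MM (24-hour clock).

13:45

1 February 2032 is a Sunday, so Sundays fall on 1, 8, 15, 22, 29; the last is February 29.
1 October 2032 is a Friday, so the first Monday is October 4 and the second is October 11.
March 6, 2032 falls between 29 February and 11 October, so daylight saving is in effect and Galion Coast is at UTC+04:45.
00:15 Galion Coast − 4h45m = 19:30 UTC (rolling into the previous day, 5 March 2032).
1 February 2032 is a Sunday, so the first Friday is February 6 and the second is February 13.
1 November 2032 is a Monday, so the first Sunday is November 7 and the fourth is November 28.
At the standard offset (UTC−06:45), 19:30 UTC − 6h45m = 12:45 Galek Territory standard time.
The standard-time date in Galek Territory, March 5, 2032, falls between 13 February and 28 November, so daylight saving is in effect and Galek Territory is at UTC−05:45.
19:30 UTC − 5h45m = 13:45 Galek Territory.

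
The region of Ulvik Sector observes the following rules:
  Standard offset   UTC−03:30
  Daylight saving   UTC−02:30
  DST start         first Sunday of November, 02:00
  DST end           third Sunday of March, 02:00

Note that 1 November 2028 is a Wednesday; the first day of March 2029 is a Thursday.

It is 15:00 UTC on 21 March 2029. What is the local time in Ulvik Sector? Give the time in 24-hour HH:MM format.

1 November 2028 is a Wednesday, so the first Sunday is November 5.
1 March 2029 is a Thursday, so the first Sunday is March 4 and the third is March 18.
At the standard offset (UTC−03:30), 15:00 UTC − 3h30m = 11:30 Ulvik Sector standard time.
The standard-time date in Ulvik Sector, 21 March 2029, does not fall between 5 November 2028 and 18 March 2029, so daylight saving is not in effect and Ulvik Sector is at UTC−03:30.
15:00 UTC − 3h30m = 11:30 local.

11:30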